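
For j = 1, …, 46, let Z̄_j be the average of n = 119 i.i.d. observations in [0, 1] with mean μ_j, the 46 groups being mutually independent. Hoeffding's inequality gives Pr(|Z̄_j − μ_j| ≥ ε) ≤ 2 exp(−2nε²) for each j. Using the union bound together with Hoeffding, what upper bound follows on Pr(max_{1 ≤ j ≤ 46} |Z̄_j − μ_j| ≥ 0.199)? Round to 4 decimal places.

0.0074

Per-experiment Hoeffding bound: 2·exp(−2·119·0.199²) = 2·exp(−9.42504) = 0.00016136.
Union bound over 46 events: 46·0.00016136 = 0.00742.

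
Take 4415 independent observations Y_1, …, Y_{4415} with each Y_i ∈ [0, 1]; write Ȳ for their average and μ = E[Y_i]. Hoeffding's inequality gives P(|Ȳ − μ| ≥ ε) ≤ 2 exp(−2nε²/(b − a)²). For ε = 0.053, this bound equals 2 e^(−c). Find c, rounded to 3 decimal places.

c = 2nε²/(b − a)² = 2·4415·0.053² / 1² = 24.8035.

24.803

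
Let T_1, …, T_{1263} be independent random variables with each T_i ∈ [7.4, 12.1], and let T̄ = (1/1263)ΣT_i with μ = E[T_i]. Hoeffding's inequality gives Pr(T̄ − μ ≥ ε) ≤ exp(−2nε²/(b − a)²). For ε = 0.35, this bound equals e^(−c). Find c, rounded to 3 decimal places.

14.008

c = 2nε²/(b − a)² = 2·1263·0.35² / 4.7² = 14.0079.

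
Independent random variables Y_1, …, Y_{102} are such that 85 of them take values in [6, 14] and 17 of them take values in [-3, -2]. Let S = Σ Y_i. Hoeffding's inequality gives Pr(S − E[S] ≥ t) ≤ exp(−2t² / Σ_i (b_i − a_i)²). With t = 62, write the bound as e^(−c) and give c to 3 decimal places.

1.409

Σ(b_i − a_i)² = 85·8² + 17·1² = 5457.
c = 2t² / 5457 = 2·62² / 5457 = 1.4088.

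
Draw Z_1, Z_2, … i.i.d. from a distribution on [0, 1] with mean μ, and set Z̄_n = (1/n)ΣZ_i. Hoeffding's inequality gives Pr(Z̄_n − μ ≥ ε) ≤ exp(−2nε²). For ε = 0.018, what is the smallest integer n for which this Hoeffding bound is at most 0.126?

3197

Require exp(−2nε²) ≤ 0.126, i.e. 2nε² ≥ ln(1/0.126) = 2.071473.
So n ≥ 2.071473 / (2·0.018²) = 3196.718.
The smallest integer n is 3197.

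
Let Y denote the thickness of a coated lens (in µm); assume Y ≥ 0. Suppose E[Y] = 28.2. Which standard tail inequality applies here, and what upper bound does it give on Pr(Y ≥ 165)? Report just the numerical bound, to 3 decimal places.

Only the mean of a non-negative variable is known, so Markov's inequality is the applicable tail bound.
Markov's inequality: for a non-negative random variable, Pr(Y ≥ a) ≤ E[Y]/a.
Here E[Y] = 28.2 and a = 165, so the bound is 28.2/165 = 0.1709.

0.171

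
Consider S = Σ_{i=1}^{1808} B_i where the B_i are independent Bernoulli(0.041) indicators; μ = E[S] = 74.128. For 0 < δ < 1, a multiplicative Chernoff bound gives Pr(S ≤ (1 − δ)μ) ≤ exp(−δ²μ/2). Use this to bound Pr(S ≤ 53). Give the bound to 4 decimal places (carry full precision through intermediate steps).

Write 53 = (1 − δ)μ, so δ = 1 − 53/74.128 = 0.2850205…
Then the exponent is δ²μ/2 = (μ − 53)²/(2μ) = 3.010957.
Bound = exp(−3.010957) = 0.04924.

0.0492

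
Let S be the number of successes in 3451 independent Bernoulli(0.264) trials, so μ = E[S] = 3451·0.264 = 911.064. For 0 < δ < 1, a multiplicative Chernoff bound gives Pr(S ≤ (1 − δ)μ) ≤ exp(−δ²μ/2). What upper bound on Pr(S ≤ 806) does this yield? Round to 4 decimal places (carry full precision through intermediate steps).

0.0023

Write 806 = (1 − δ)μ, so δ = 1 − 806/911.064 = 0.1153201…
Then the exponent is δ²μ/2 = (μ − 806)²/(2μ) = 6.057996.
Bound = exp(−6.057996) = 0.00234.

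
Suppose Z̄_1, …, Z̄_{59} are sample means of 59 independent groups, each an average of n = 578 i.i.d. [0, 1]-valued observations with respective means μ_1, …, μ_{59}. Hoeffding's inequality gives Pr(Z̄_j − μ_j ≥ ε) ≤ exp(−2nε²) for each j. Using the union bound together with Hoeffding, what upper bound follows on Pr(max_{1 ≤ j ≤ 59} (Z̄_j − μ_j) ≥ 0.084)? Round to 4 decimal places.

0.0169

Per-experiment Hoeffding bound: exp(−2·578·0.084²) = exp(−8.15674) = 0.0002868.
Union bound over 59 events: 59·0.0002868 = 0.01692.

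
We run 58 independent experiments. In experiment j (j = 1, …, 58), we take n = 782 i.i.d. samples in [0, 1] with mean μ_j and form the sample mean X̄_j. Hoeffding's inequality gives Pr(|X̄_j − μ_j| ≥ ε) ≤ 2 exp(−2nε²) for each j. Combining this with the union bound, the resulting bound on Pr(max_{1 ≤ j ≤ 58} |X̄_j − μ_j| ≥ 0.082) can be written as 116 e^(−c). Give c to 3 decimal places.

Union bound over the 58 events: Pr(max_{1 ≤ j ≤ 58} |X̄_j − μ_j| ≥ 0.082) ≤ 58·2·exp(−2nε²) = 116 exp(−2·782·0.082²).
So c = 2·782·0.082² = 10.5163.

10.516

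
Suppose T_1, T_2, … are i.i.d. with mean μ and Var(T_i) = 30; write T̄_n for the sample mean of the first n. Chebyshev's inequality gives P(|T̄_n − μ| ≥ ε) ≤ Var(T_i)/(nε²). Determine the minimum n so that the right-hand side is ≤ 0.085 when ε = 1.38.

186

Require 30/(n·1.38²) ≤ 0.085, i.e. n ≥ 30/(0.085·1.38²) = 185.329.
The smallest integer n is 186.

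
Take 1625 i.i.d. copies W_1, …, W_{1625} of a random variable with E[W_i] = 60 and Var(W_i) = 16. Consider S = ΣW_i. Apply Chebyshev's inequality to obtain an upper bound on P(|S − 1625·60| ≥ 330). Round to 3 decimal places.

0.239

Var(S) = n·Var(W_i) = 1625·16 = 26000.
Chebyshev: P(|S − 1625·60| ≥ 330) ≤ Var(S)/330² = 26000/108900 = 0.2388.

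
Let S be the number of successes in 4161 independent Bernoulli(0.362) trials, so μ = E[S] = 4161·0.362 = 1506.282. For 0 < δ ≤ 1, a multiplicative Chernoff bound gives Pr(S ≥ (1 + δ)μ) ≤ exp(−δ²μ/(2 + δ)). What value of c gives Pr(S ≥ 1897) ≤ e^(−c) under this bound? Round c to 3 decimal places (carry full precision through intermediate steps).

Write 1897 = (1 + δ)μ, so δ = 1897/1506.282 − 1 = 0.2593923…
Then the exponent is δ²μ/(2 + δ) = (1897 − μ)² / (μ·(2 + δ)) = 44.856863.

44.857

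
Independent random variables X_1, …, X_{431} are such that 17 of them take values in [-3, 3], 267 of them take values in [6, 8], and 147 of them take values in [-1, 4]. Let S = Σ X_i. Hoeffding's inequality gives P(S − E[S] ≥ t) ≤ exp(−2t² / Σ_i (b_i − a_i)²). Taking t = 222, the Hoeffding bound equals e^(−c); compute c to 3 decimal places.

18.407

Σ(b_i − a_i)² = 17·6² + 267·2² + 147·5² = 5355.
c = 2t² / 5355 = 2·222² / 5355 = 18.4067.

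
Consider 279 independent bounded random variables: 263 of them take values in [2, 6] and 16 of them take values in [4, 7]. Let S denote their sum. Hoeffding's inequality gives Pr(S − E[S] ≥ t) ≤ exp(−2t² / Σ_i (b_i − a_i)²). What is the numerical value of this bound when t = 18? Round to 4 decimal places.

Σ(b_i − a_i)² = 263·4² + 16·3² = 4352.
Exponent = 2·18² / 4352 = 0.14890.
Bound = exp(−0.14890) = 0.86166.

0.8617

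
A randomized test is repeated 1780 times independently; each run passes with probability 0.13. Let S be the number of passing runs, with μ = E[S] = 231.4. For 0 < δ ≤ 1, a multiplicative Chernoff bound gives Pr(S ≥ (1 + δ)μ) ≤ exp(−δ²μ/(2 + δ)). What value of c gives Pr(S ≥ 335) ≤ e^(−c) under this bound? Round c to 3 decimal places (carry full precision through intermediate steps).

Write 335 = (1 + δ)μ, so δ = 335/231.4 − 1 = 0.4477096…
Then the exponent is δ²μ/(2 + δ) = (335 − μ)² / (μ·(2 + δ)) = 18.949435.

18.949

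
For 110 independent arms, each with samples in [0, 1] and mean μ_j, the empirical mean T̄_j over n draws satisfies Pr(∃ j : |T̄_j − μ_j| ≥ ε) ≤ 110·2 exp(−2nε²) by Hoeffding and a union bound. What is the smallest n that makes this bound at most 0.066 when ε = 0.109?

Need 2·110·exp(−2nε²) ≤ 0.066, i.e. exp(−2nε²) ≤ 0.066/220.
So 2nε² ≥ ln(220/0.066) = 8.111728.
Hence n ≥ 8.111728/(2·0.109²) = 341.374.
The smallest integer n is 342.

342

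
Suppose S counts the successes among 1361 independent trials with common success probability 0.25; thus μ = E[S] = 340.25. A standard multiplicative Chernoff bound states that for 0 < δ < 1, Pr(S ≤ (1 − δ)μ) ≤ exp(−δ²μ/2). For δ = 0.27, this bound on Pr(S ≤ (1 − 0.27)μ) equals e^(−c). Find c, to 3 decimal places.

c = δ²μ/2 = 0.27²·340.25/2 = 12.4021.

12.402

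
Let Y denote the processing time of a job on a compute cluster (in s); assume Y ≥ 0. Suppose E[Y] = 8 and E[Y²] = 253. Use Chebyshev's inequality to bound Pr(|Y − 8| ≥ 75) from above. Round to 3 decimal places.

0.034

Var(Y) = E[Y²] − (E[Y])² = 253 − 64 = 189.
Chebyshev's inequality: Pr(|Y − μ| ≥ t) ≤ Var(Y)/t² = 189/5625 = 0.0336.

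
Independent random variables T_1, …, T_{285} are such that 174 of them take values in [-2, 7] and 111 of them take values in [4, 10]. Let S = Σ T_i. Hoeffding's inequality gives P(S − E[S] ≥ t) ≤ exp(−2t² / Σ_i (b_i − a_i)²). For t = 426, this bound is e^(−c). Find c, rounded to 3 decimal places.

Σ(b_i − a_i)² = 174·9² + 111·6² = 18090.
c = 2t² / 18090 = 2·426² / 18090 = 20.0637.

20.064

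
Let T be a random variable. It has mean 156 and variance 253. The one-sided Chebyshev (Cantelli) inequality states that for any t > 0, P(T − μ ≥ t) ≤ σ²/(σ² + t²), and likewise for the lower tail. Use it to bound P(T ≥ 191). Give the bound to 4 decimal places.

Here σ² = 253 and t = 35, so σ² + t² = 1478.
Cantelli's bound: 253/1478 = 0.1712.

0.1712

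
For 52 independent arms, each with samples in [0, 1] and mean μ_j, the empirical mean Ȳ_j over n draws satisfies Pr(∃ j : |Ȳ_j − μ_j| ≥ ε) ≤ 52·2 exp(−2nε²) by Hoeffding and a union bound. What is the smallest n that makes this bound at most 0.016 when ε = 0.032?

Need 2·52·exp(−2nε²) ≤ 0.016, i.e. exp(−2nε²) ≤ 0.016/104.
So 2nε² ≥ ln(104/0.016) = 8.779557.
Hence n ≥ 8.779557/(2·0.032²) = 4286.893.
The smallest integer n is 4287.

4287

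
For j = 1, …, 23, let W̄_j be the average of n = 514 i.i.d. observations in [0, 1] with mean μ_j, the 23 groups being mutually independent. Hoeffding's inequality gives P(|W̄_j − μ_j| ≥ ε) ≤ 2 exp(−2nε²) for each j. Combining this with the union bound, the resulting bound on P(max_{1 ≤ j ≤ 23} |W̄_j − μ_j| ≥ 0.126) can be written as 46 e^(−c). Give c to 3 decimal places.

Union bound over the 23 events: P(max_{1 ≤ j ≤ 23} |W̄_j − μ_j| ≥ 0.126) ≤ 23·2·exp(−2nε²) = 46 exp(−2·514·0.126²).
So c = 2·514·0.126² = 16.3205.

16.321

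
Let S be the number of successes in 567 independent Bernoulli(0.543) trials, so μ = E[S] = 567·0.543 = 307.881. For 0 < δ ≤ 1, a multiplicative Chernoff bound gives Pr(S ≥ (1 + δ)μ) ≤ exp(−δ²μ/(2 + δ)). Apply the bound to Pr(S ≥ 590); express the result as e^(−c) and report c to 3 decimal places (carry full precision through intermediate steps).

Write 590 = (1 + δ)μ, so δ = 590/307.881 − 1 = 0.9163248…
Then the exponent is δ²μ/(2 + δ) = (590 − μ)² / (μ·(2 + δ)) = 88.643295.

88.643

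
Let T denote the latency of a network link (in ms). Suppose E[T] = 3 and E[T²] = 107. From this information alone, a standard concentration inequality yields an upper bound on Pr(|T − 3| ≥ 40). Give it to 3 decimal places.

The first two moments determine the variance, so Chebyshev's inequality is the sharpest standard bound available.
Var(T) = E[T²] − (E[T])² = 107 − 9 = 98.
Chebyshev's inequality: Pr(|T − μ| ≥ t) ≤ Var(T)/t² = 98/1600 = 0.0612.

0.061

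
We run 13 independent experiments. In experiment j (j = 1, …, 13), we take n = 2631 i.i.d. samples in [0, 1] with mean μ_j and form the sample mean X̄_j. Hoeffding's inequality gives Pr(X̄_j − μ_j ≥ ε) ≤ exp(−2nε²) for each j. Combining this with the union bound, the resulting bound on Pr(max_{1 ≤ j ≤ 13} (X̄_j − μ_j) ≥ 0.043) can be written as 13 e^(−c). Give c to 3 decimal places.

9.729

Union bound over the 13 events: Pr(max_{1 ≤ j ≤ 13} (X̄_j − μ_j) ≥ 0.043) ≤ 13·exp(−2nε²) = 13 exp(−2·2631·0.043²).
So c = 2·2631·0.043² = 9.7294.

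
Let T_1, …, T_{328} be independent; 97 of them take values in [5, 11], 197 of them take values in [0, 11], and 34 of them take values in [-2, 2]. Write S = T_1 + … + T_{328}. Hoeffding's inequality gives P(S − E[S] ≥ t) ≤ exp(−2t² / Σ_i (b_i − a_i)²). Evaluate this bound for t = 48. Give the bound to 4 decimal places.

Σ(b_i − a_i)² = 97·6² + 197·11² + 34·4² = 27873.
Exponent = 2·48² / 27873 = 0.16532.
Bound = exp(−0.16532) = 0.84762.

0.8476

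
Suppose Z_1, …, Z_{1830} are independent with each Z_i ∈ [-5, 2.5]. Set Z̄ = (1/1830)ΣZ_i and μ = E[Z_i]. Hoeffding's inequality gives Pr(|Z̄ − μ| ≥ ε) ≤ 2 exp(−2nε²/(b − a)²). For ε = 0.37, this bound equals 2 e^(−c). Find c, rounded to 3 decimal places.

8.908

c = 2nε²/(b − a)² = 2·1830·0.37² / 7.5² = 8.9076.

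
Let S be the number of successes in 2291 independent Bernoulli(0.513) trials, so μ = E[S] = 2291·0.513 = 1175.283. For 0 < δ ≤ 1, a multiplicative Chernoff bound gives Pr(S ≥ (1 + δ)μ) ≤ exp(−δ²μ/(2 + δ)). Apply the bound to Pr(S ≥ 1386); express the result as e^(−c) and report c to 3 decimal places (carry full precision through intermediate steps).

Write 1386 = (1 + δ)μ, so δ = 1386/1175.283 − 1 = 0.1792904…
Then the exponent is δ²μ/(2 + δ) = (1386 − μ)² / (μ·(2 + δ)) = 17.335708.

17.336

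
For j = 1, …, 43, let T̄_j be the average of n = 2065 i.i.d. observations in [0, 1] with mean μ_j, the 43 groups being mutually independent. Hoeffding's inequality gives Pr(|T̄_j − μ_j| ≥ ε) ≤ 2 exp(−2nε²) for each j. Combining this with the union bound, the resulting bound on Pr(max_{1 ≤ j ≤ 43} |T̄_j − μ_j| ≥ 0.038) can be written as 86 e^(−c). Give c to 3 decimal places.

Union bound over the 43 events: Pr(max_{1 ≤ j ≤ 43} |T̄_j − μ_j| ≥ 0.038) ≤ 43·2·exp(−2nε²) = 86 exp(−2·2065·0.038²).
So c = 2·2065·0.038² = 5.9637.

5.964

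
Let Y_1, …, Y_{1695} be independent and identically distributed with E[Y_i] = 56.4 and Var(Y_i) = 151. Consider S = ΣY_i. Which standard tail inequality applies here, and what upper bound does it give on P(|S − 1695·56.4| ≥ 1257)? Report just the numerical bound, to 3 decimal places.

With mean and variance of each term known, Chebyshev's inequality bounds the deviation of the sum (or sample mean).
Var(S) = n·Var(Y_i) = 1695·151 = 255945.
Chebyshev: P(|S − 1695·56.4| ≥ 1257) ≤ Var(S)/1257² = 255945/1580049 = 0.1620.

0.162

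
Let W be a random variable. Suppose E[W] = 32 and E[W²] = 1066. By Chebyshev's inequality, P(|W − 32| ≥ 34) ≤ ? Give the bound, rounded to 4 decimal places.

0.0363

Var(W) = E[W²] − (E[W])² = 1066 − 1024 = 42.
Chebyshev's inequality: P(|W − μ| ≥ t) ≤ Var(W)/t² = 42/1156 = 0.0363.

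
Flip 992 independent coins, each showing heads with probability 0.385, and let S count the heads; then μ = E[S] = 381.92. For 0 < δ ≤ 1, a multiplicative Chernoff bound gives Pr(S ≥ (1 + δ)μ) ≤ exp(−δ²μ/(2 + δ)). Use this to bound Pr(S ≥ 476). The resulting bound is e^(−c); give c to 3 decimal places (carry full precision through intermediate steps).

Write 476 = (1 + δ)μ, so δ = 476/381.92 − 1 = 0.2463343…
Then the exponent is δ²μ/(2 + δ) = (476 − μ)² / (μ·(2 + δ)) = 10.316867.

10.317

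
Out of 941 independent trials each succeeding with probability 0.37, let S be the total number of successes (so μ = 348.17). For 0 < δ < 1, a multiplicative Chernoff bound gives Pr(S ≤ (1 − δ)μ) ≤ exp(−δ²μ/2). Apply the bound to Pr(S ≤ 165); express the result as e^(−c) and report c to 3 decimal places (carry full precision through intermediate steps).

Write 165 = (1 − δ)μ, so δ = 1 − 165/348.17 = 0.5260936…
Then the exponent is δ²μ/2 = (μ − 165)²/(2μ) = 48.182280.

48.182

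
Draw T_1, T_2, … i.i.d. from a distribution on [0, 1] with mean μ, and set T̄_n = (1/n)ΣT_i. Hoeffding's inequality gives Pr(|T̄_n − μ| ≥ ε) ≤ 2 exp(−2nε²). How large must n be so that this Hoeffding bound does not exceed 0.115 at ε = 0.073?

Require 2·exp(−2nε²) ≤ 0.115, i.e. 2nε² ≥ ln(2/0.115) = 2.855970.
So n ≥ 2.855970 / (2·0.073²) = 267.965.
The smallest integer n is 268.

268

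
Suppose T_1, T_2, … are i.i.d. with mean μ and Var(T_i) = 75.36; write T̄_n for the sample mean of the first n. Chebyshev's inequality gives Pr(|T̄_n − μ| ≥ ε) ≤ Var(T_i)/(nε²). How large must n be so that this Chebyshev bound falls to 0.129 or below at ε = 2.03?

Require 75.36/(n·2.03²) ≤ 0.129, i.e. n ≥ 75.36/(0.129·2.03²) = 141.762.
The smallest integer n is 142.

142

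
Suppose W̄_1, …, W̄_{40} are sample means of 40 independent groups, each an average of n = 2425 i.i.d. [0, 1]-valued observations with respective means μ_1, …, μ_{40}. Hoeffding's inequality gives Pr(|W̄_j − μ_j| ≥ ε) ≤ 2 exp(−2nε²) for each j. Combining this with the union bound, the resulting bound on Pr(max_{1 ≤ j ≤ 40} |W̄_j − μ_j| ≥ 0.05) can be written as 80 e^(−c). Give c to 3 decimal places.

Union bound over the 40 events: Pr(max_{1 ≤ j ≤ 40} |W̄_j − μ_j| ≥ 0.05) ≤ 40·2·exp(−2nε²) = 80 exp(−2·2425·0.05²).
So c = 2·2425·0.05² = 12.1250.

12.125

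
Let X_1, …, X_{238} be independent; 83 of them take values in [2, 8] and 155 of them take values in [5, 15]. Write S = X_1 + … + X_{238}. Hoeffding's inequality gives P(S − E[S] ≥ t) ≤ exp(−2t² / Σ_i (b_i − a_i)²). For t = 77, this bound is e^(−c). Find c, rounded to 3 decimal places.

0.641

Σ(b_i − a_i)² = 83·6² + 155·10² = 18488.
c = 2t² / 18488 = 2·77² / 18488 = 0.6414.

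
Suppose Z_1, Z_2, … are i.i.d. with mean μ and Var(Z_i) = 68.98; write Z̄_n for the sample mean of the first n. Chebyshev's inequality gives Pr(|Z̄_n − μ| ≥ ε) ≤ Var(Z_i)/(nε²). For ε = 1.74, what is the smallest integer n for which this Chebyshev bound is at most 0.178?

Require 68.98/(n·1.74²) ≤ 0.178, i.e. n ≥ 68.98/(0.178·1.74²) = 127.998.
The smallest integer n is 128.

128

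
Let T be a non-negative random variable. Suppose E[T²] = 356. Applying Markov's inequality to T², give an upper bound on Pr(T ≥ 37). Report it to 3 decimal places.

Since T ≥ 0, the event {T ≥ 37} is the same as {T² ≥ 1369}.
Markov's inequality applied to T² gives Pr(T² ≥ 1369) ≤ E[T²]/1369 = 356/1369 = 0.2600.

0.260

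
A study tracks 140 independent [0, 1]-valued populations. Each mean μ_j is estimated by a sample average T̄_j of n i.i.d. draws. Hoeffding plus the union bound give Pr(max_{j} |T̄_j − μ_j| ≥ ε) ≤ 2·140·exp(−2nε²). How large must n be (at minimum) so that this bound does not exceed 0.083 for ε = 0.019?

Need 2·140·exp(−2nε²) ≤ 0.083, i.e. exp(−2nε²) ≤ 0.083/280.
So 2nε² ≥ ln(280/0.083) = 8.123704.
Hence n ≥ 8.123704/(2·0.019²) = 11251.668.
The smallest integer n is 11252.

11252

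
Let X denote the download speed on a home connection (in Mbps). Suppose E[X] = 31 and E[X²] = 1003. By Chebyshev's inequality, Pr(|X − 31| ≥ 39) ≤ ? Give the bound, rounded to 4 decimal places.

Var(X) = E[X²] − (E[X])² = 1003 − 961 = 42.
Chebyshev's inequality: Pr(|X − μ| ≥ t) ≤ Var(X)/t² = 42/1521 = 0.0276.

0.0276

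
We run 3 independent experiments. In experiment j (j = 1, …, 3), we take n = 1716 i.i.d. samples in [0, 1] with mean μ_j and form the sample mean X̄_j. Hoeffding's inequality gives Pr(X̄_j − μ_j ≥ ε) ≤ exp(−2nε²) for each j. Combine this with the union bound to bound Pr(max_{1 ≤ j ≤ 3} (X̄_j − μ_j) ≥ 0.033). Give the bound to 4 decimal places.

0.0714

Per-experiment Hoeffding bound: exp(−2·1716·0.033²) = exp(−3.73745) = 0.023815.
Union bound over 3 events: 3·0.023815 = 0.07144.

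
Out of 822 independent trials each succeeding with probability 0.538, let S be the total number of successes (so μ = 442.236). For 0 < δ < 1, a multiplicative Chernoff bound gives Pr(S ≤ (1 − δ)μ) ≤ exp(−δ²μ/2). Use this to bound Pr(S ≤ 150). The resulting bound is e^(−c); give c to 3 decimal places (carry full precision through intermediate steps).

Write 150 = (1 − δ)μ, so δ = 1 − 150/442.236 = 0.6608146…
Then the exponent is δ²μ/2 = (μ − 150)²/(2μ) = 96.556906.

96.557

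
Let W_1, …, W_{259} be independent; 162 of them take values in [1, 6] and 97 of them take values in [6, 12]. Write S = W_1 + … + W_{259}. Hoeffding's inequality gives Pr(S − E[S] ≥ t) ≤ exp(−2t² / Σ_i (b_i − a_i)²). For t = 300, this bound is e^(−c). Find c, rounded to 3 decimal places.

Σ(b_i − a_i)² = 162·5² + 97·6² = 7542.
c = 2t² / 7542 = 2·300² / 7542 = 23.8663.

23.866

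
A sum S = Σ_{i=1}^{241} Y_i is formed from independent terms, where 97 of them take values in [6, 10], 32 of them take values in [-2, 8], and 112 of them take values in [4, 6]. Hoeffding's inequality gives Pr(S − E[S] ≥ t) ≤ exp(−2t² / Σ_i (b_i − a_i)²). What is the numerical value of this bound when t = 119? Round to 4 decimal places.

Σ(b_i − a_i)² = 97·4² + 32·10² + 112·2² = 5200.
Exponent = 2·119² / 5200 = 5.44654.
Bound = exp(−5.44654) = 0.00431.

0.0043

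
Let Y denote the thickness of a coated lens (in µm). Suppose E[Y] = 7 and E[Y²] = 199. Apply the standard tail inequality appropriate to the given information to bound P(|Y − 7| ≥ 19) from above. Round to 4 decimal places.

The first two moments determine the variance, so Chebyshev's inequality is the sharpest standard bound available.
Var(Y) = E[Y²] − (E[Y])² = 199 − 49 = 150.
Chebyshev's inequality: P(|Y − μ| ≥ t) ≤ Var(Y)/t² = 150/361 = 0.4155.

0.4155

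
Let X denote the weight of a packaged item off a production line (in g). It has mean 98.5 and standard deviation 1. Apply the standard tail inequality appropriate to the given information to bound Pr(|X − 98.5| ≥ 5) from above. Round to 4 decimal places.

0.0400

Mean and variance are known, so Chebyshev's inequality applies.
Chebyshev: Pr(|X − μ| ≥ t) ≤ Var(X)/t².
Var(X) = σ² = 1² = 1.
Bound = 1 / 25 = 0.0400.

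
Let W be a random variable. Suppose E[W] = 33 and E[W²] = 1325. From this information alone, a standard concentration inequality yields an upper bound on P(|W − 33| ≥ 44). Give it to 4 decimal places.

0.1219

The first two moments determine the variance, so Chebyshev's inequality is the sharpest standard bound available.
Var(W) = E[W²] − (E[W])² = 1325 − 1089 = 236.
Chebyshev's inequality: P(|W − μ| ≥ t) ≤ Var(W)/t² = 236/1936 = 0.1219.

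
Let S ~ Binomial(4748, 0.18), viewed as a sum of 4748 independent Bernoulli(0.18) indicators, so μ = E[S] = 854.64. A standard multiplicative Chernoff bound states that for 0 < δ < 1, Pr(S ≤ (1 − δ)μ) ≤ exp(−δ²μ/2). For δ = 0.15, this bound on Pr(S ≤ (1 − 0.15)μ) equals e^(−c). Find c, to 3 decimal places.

c = δ²μ/2 = 0.15²·854.64/2 = 9.6147.

9.615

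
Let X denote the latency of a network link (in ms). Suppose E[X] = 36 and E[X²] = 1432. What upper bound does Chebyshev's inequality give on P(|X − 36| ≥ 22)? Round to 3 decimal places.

Var(X) = E[X²] − (E[X])² = 1432 − 1296 = 136.
Chebyshev's inequality: P(|X − μ| ≥ t) ≤ Var(X)/t² = 136/484 = 0.2810.

0.281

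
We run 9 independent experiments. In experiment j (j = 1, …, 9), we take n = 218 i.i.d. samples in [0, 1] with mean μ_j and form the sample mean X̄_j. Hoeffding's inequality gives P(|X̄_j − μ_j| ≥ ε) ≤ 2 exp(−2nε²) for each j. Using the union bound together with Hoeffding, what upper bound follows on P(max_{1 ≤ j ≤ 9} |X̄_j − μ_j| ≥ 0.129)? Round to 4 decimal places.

Per-experiment Hoeffding bound: 2·exp(−2·218·0.129²) = 2·exp(−7.25548) = 0.0014126.
Union bound over 9 events: 9·0.0014126 = 0.01271.

0.0127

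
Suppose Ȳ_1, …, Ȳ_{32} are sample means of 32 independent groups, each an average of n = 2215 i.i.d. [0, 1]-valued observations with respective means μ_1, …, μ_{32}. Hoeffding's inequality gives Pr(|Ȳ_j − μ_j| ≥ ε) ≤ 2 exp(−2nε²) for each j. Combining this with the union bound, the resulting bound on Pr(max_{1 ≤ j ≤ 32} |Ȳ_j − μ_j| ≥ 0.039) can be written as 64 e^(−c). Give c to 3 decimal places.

Union bound over the 32 events: Pr(max_{1 ≤ j ≤ 32} |Ȳ_j − μ_j| ≥ 0.039) ≤ 32·2·exp(−2nε²) = 64 exp(−2·2215·0.039²).
So c = 2·2215·0.039² = 6.7380.

6.738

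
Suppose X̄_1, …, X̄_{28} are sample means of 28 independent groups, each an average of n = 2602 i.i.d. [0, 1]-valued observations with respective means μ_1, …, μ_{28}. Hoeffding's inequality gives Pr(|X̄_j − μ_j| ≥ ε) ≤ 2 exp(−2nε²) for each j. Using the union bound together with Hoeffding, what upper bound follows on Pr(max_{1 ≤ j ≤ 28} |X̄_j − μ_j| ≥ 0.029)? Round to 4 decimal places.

0.7038

Per-experiment Hoeffding bound: 2·exp(−2·2602·0.029²) = 2·exp(−4.37656) = 0.025137.
Union bound over 28 events: 28·0.025137 = 0.70383.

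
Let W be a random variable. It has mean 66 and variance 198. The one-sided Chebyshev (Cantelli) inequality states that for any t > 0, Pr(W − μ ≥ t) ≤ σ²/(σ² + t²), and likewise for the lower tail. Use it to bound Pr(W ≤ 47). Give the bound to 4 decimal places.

Here σ² = 198 and t = 19, so σ² + t² = 559.
Cantelli's bound: 198/559 = 0.3542.

0.3542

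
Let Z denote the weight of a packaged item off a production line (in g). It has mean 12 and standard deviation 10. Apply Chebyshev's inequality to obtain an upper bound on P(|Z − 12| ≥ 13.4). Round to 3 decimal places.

Chebyshev: P(|Z − μ| ≥ t) ≤ Var(Z)/t².
Var(Z) = σ² = 10² = 100.
Bound = 100 / 179.56 = 0.5569.

0.557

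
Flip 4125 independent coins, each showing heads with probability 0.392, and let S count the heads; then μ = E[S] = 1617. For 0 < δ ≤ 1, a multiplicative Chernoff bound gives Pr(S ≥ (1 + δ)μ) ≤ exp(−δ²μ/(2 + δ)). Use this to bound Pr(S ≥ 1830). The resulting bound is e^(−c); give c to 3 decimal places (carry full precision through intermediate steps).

Write 1830 = (1 + δ)μ, so δ = 1830/1617 − 1 = 0.1317254…
Then the exponent is δ²μ/(2 + δ) = (1830 − μ)² / (μ·(2 + δ)) = 13.161880.

13.162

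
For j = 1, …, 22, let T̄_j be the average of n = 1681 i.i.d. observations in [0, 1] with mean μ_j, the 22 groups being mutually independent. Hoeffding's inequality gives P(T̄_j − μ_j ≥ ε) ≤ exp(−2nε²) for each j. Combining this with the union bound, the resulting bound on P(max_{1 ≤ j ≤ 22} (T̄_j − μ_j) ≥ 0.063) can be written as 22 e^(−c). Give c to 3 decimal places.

Union bound over the 22 events: P(max_{1 ≤ j ≤ 22} (T̄_j − μ_j) ≥ 0.063) ≤ 22·exp(−2nε²) = 22 exp(−2·1681·0.063²).
So c = 2·1681·0.063² = 13.3438.

13.344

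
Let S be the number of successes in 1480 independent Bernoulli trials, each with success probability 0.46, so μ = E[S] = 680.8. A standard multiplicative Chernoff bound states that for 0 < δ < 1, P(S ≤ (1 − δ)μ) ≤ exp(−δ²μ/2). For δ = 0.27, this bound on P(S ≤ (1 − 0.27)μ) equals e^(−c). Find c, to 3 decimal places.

24.815

c = δ²μ/2 = 0.27²·680.8/2 = 24.8152.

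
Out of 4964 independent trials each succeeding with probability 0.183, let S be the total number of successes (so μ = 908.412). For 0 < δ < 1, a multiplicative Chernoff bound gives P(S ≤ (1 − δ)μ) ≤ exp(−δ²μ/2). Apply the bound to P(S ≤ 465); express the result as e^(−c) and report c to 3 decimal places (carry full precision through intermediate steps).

Write 465 = (1 − δ)μ, so δ = 1 − 465/908.412 = 0.4881177…
Then the exponent is δ²μ/2 = (μ − 465)²/(2μ) = 108.218629.

108.219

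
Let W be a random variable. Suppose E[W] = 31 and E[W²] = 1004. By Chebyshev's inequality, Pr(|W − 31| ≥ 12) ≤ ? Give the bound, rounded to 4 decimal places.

Var(W) = E[W²] − (E[W])² = 1004 − 961 = 43.
Chebyshev's inequality: Pr(|W − μ| ≥ t) ≤ Var(W)/t² = 43/144 = 0.2986.

0.2986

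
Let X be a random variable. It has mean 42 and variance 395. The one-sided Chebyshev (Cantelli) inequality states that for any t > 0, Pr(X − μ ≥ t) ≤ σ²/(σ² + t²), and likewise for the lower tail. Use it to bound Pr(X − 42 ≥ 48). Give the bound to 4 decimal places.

Here σ² = 395 and t = 48, so σ² + t² = 2699.
Cantelli's bound: 395/2699 = 0.1464.

0.1464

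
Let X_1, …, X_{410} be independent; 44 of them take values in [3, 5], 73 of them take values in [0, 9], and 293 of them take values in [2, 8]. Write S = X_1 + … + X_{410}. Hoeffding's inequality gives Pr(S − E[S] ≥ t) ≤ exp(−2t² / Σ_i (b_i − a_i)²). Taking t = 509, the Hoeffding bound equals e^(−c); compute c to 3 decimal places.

Σ(b_i − a_i)² = 44·2² + 73·9² + 293·6² = 16637.
c = 2t² / 16637 = 2·509² / 16637 = 31.1452.

31.145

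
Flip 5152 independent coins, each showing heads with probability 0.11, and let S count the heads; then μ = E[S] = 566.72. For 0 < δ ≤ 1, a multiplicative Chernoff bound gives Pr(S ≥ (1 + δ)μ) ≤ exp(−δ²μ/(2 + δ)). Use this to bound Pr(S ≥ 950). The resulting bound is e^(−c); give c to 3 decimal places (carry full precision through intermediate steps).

96.856

Write 950 = (1 + δ)μ, so δ = 950/566.72 − 1 = 0.6763128…
Then the exponent is δ²μ/(2 + δ) = (950 − μ)² / (μ·(2 + δ)) = 96.856083.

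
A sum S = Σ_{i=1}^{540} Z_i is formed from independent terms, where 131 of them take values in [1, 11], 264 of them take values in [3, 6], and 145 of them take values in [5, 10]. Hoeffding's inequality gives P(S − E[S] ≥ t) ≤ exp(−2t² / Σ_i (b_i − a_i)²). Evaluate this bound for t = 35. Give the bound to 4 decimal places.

0.8796

Σ(b_i − a_i)² = 131·10² + 264·3² + 145·5² = 19101.
Exponent = 2·35² / 19101 = 0.12827.
Bound = exp(−0.12827) = 0.87962.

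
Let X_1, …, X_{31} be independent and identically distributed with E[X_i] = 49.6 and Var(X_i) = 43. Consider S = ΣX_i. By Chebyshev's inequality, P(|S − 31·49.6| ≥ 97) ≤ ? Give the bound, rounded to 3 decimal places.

Var(S) = n·Var(X_i) = 31·43 = 1333.
Chebyshev: P(|S − 31·49.6| ≥ 97) ≤ Var(S)/97² = 1333/9409 = 0.1417.

0.142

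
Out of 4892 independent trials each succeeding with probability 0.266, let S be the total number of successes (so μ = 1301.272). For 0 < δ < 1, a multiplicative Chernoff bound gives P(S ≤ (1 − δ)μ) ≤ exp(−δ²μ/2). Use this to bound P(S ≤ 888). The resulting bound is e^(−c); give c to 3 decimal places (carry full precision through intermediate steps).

Write 888 = (1 − δ)μ, so δ = 1 − 888/1301.272 = 0.3175908…
Then the exponent is δ²μ/2 = (μ − 888)²/(2μ) = 65.625690.

65.626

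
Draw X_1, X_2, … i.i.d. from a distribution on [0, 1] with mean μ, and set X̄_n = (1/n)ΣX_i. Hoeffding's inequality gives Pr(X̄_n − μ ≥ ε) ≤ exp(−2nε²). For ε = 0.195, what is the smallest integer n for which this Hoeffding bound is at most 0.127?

28

Require exp(−2nε²) ≤ 0.127, i.e. 2nε² ≥ ln(1/0.127) = 2.063568.
So n ≥ 2.063568 / (2·0.195²) = 27.134.
The smallest integer n is 28.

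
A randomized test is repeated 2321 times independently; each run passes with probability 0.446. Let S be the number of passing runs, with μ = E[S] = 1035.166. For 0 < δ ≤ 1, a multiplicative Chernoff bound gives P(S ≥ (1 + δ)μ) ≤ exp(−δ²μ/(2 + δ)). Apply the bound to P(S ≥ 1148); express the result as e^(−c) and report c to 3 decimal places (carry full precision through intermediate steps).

Write 1148 = (1 + δ)μ, so δ = 1148/1035.166 − 1 = 0.1090009…
Then the exponent is δ²μ/(2 + δ) = (1148 − μ)² / (μ·(2 + δ)) = 5.831674.

5.832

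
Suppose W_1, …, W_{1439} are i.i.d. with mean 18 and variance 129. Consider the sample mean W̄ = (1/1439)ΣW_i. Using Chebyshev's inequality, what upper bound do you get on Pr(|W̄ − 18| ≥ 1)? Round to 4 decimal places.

0.0896

Var(W̄) = Var(W_i)/n = 129/1439 = 0.089646.
Chebyshev: Pr(|W̄ − 18| ≥ 1) ≤ Var(W̄)/(1)² = 129/(1439·1²) = 0.0896.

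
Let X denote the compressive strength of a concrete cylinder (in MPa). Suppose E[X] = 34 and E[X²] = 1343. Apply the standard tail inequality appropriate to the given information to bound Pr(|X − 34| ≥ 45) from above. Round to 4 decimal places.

The first two moments determine the variance, so Chebyshev's inequality is the sharpest standard bound available.
Var(X) = E[X²] − (E[X])² = 1343 − 1156 = 187.
Chebyshev's inequality: Pr(|X − μ| ≥ t) ≤ Var(X)/t² = 187/2025 = 0.0923.

0.0923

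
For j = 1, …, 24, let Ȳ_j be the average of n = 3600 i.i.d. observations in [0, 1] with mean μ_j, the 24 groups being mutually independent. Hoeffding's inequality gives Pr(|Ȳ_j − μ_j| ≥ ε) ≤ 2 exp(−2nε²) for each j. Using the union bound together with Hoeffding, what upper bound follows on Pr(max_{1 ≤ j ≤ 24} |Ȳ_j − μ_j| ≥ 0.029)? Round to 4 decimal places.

Per-experiment Hoeffding bound: 2·exp(−2·3600·0.029²) = 2·exp(−6.05520) = 0.0046913.
Union bound over 24 events: 24·0.0046913 = 0.11259.

0.1126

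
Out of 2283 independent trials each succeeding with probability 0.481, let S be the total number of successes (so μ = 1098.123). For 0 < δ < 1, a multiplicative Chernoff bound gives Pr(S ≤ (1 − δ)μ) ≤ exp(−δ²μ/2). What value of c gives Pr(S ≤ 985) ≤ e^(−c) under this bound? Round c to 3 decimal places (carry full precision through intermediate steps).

5.827

Write 985 = (1 − δ)μ, so δ = 1 − 985/1098.123 = 0.1030149…
Then the exponent is δ²μ/2 = (μ − 985)²/(2μ) = 5.826676.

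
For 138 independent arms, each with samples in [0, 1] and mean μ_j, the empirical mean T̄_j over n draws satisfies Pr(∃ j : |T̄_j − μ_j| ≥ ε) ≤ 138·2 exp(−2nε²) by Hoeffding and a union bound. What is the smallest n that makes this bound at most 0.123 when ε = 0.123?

Need 2·138·exp(−2nε²) ≤ 0.123, i.e. exp(−2nε²) ≤ 0.123/276.
So 2nε² ≥ ln(276/0.123) = 7.715972.
Hence n ≥ 7.715972/(2·0.123²) = 255.006.
The smallest integer n is 256.

256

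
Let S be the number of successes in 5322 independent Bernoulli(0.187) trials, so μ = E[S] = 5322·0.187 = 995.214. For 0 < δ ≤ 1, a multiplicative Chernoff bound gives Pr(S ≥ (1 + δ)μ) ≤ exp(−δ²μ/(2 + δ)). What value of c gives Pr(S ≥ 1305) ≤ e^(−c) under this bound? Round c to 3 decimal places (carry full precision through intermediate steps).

41.721

Write 1305 = (1 + δ)μ, so δ = 1305/995.214 − 1 = 0.3112758…
Then the exponent is δ²μ/(2 + δ) = (1305 − μ)² / (μ·(2 + δ)) = 41.721060.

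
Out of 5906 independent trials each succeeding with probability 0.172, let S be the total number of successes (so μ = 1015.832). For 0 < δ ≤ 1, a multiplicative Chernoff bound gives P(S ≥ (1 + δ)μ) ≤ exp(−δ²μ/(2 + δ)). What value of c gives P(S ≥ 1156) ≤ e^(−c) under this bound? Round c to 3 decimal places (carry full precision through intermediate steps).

Write 1156 = (1 + δ)μ, so δ = 1156/1015.832 − 1 = 0.1379834…
Then the exponent is δ²μ/(2 + δ) = (1156 − μ)² / (μ·(2 + δ)) = 9.046311.

9.046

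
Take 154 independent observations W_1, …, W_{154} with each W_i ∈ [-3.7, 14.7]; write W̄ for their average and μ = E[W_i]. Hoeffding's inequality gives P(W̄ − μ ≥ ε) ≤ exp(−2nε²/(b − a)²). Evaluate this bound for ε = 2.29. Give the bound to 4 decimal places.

Exponent: 2nε²/(b − a)² = 2·154·2.29² / 18.4² = 4.77074.
Bound = exp(−4.77074) = 0.00847.

0.0085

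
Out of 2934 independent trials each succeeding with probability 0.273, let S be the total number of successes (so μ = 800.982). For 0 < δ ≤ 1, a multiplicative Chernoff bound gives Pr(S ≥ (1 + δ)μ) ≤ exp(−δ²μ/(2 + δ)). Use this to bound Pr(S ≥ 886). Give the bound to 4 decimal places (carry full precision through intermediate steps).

Write 886 = (1 + δ)μ, so δ = 886/800.982 − 1 = 0.1061422…
Then the exponent is δ²μ/(2 + δ) = (886 − μ)² / (μ·(2 + δ)) = 4.284610.
Bound = exp(−4.284610) = 0.01378.

0.0138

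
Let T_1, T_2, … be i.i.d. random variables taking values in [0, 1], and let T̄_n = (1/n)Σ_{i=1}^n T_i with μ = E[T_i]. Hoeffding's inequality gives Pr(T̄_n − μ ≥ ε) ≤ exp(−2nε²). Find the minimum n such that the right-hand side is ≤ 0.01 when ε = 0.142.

Require exp(−2nε²) ≤ 0.01, i.e. 2nε² ≥ ln(1/0.01) = 4.605170.
So n ≥ 4.605170 / (2·0.142²) = 114.193.
The smallest integer n is 115.

115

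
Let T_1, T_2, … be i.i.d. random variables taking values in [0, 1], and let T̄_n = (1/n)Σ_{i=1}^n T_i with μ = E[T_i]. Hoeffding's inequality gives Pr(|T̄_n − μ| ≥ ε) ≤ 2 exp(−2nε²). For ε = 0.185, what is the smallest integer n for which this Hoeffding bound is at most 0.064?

51

Require 2·exp(−2nε²) ≤ 0.064, i.e. 2nε² ≥ ln(2/0.064) = 3.442019.
So n ≥ 3.442019 / (2·0.185²) = 50.285.
The smallest integer n is 51.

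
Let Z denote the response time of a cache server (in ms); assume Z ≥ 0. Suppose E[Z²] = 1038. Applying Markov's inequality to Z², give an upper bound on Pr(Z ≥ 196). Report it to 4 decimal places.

0.0270

Since Z ≥ 0, the event {Z ≥ 196} is the same as {Z² ≥ 38416}.
Markov's inequality applied to Z² gives Pr(Z² ≥ 38416) ≤ E[Z²]/38416 = 1038/38416 = 0.0270.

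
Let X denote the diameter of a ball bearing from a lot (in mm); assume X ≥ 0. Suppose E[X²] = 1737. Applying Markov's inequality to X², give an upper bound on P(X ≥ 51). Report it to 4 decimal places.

Since X ≥ 0, the event {X ≥ 51} is the same as {X² ≥ 2601}.
Markov's inequality applied to X² gives P(X² ≥ 2601) ≤ E[X²]/2601 = 1737/2601 = 0.6678.

0.6678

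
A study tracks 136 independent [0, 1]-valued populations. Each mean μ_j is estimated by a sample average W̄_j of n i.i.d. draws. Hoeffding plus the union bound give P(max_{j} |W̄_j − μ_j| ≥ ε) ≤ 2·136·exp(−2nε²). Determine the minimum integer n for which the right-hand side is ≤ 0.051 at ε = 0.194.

115

Need 2·136·exp(−2nε²) ≤ 0.051, i.e. exp(−2nε²) ≤ 0.051/272.
So 2nε² ≥ ln(272/0.051) = 8.581732.
Hence n ≥ 8.581732/(2·0.194²) = 114.010.
The smallest integer n is 115.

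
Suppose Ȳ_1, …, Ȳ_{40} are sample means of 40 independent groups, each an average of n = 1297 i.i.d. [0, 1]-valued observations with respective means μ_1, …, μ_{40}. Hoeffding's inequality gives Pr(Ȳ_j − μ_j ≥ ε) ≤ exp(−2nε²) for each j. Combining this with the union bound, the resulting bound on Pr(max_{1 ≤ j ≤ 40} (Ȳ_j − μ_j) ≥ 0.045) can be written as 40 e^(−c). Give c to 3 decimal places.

5.253

Union bound over the 40 events: Pr(max_{1 ≤ j ≤ 40} (Ȳ_j − μ_j) ≥ 0.045) ≤ 40·exp(−2nε²) = 40 exp(−2·1297·0.045²).
So c = 2·1297·0.045² = 5.2528.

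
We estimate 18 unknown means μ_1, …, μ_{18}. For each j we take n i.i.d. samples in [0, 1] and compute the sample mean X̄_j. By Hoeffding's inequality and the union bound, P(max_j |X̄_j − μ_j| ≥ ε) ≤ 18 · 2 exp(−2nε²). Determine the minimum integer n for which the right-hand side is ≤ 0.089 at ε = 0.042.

1702

Need 2·18·exp(−2nε²) ≤ 0.089, i.e. exp(−2nε²) ≤ 0.089/36.
So 2nε² ≥ ln(36/0.089) = 6.002638.
Hence n ≥ 6.002638/(2·0.042²) = 1701.428.
The smallest integer n is 1702.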